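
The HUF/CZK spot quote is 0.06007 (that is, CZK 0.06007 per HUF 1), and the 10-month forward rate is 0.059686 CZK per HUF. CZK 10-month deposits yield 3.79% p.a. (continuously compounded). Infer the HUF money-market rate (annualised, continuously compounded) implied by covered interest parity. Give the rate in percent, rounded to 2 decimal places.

T = 10/12 years.
F/S = 0.059686/0.06007 = 0.9936075 = (growth of CZK) / (growth of HUF).
CZK growth factor: e^(0.0379×10/12) = 1.0320874.
So the HUF growth factor = 1.0387275.
Take logs: ln 1.0387275 / (10/12) = 0.045596, so 4.56%.

4.56%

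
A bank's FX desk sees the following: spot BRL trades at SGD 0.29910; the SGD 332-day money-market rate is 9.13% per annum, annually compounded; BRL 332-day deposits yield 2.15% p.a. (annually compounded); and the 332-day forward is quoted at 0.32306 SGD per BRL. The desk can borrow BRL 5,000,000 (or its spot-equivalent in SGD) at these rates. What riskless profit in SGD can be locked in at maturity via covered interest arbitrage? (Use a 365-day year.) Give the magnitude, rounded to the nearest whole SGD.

T = 332/365 years.
Invest the BRL and cover forward: 5,000,000 × 1.019537304 × 0.32306 = SGD 1,646,858.61.
Convert at spot and invest in SGD: 5,000,000 × 0.29910 × 1.082713589 = SGD 1,619,198.17.
The quoted forward overvalues BRL, so borrow SGD, buy BRL at spot, deposit the BRL at 2.15%, and sell the proceeds forward at 0.32306.
Arbitrage profit = |1,646,858.61 − 1,619,198.17| = SGD 27,660.

SGD 27,660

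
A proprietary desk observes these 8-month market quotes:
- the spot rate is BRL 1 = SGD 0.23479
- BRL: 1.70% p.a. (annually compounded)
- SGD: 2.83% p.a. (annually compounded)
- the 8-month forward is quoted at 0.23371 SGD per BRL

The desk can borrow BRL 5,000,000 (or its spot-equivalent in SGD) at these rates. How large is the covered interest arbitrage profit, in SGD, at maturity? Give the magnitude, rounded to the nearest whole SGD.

SGD 14,239

T = 8/12 years.
Route A — deposit BRL, sell forward: 5,000,000 × 1.011301462 × 0.23371 = SGD 1,181,756.32.
Route B — convert at spot, deposit SGD: 5,000,000 × 0.23479 × 1.01877878 = SGD 1,195,995.35.
The quoted forward undervalues BRL, so borrow BRL, convert to SGD at spot, deposit the SGD at 2.83%, and buy BRL forward at 0.23371 to cover the loan.
Profit = 1,195,995.35 − 1,181,756.32 = SGD 14,239.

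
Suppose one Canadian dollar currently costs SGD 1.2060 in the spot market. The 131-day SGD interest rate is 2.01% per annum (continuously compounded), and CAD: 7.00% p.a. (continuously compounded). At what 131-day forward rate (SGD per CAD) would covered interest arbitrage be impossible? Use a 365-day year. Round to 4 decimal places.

1.1846

T = 131/365 years.
SGD growth factor: e^(0.0201×131/365) = 1.0072401.
CAD growth factor: e^(0.0700×131/365) = 1.0254415.
Forward (SGD per CAD) = 1.206 × 1.0072401 / 1.0254415 = 1.184594.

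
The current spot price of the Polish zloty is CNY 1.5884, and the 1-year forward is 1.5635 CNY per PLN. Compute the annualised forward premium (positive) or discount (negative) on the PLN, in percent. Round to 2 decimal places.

T = 1 year.
Period premium: (1.5635 − 1.5884)/1.5884 = -0.0156762.
Annualise by dividing by T: -0.0156762 / 1 = -0.015676 → -1.57%.

-1.57%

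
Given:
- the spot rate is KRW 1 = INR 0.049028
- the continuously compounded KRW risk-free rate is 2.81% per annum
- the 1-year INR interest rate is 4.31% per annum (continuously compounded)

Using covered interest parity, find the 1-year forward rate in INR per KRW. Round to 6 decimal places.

T = 1 year.
Growth of 1 INR over T: e^(0.0431×1) = 1.0440423.
Growth of 1 KRW over T: e^(0.0281×1) = 1.0284985.
So F = 0.049028 × 1.0440423 / 1.0284985 = 0.04976897 (INR/KRW).

0.049769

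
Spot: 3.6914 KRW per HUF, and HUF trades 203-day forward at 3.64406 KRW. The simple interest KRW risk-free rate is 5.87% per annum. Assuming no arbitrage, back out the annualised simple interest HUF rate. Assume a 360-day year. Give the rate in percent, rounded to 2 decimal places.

8.25%

T = 203/360 years.
F/S = 3.64406/3.6914 = 0.9871756 = (growth of KRW) / (growth of HUF).
KRW growth factor: 1 + 0.0587×203/360 = 1.0331003.
That pins the HUF growth at 1.0465213.
(1.0465213 − 1)/T = 0.082501, i.e. 8.25%.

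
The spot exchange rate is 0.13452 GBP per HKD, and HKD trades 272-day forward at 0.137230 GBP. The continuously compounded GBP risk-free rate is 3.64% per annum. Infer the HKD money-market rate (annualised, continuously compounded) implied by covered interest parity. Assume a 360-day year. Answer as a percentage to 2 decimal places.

T = 272/360 years.
F/S = 0.13723/0.13452 = 1.0201457 = (growth of GBP) / (growth of HKD).
The GBP side grows by e^(0.0364×272/360) = 1.0278839.
So the HKD growth factor = 1.0075854.
r = ln(1.0075854)/(272/360) = 0.010002 → 1.00%.

1.00%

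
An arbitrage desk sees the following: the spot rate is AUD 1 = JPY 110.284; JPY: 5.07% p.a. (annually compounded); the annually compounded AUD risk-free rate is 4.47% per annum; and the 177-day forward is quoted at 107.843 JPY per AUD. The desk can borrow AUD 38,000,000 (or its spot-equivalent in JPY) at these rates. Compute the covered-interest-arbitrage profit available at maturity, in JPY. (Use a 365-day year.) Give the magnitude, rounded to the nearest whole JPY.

JPY 106,650,351

T = 177/365 years.
Route A — deposit AUD, sell forward: 38,000,000 × 1.021432383558 × 107.843 = JPY 4,185,864,636.52.
Route B — convert at spot, deposit JPY: 38,000,000 × 110.284 × 1.024272974535 = JPY 4,292,514,987.50.
The quoted forward undervalues AUD, so borrow AUD, convert to JPY at spot, deposit the JPY at 5.07%, and buy AUD forward at 107.843 to cover the loan.
Arbitrage profit = |4,185,864,636.52 − 4,292,514,987.50| = JPY 106,650,351.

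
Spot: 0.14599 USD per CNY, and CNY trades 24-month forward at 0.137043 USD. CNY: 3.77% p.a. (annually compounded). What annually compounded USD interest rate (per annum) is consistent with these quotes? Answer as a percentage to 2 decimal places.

T = 2 years.
By CIP, F/S equals the USD-to-CNY growth ratio: 0.137043/0.14599 = 0.9387150.
CNY growth factor: (1 + 0.0377)^2 = 1.0768213.
That pins the USD growth at 1.0108283.
r = 1.0108283^(1/2) − 1 = 0.005400 → 0.54%.

0.54%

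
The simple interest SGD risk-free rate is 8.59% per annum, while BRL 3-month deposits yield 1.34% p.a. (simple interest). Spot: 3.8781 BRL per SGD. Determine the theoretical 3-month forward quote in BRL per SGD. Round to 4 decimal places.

3.8093

T = 3/12 years.
Growth of 1 BRL over T: 1 + 0.0134×3/12 = 1.003350.
SGD growth factor: 1 + 0.0859×3/12 = 1.021475.
CIP: F = S · (grow BRL)/(grow SGD) = 3.8781 × 1.003350/1.021475 = 3.809287 BRL per SGD.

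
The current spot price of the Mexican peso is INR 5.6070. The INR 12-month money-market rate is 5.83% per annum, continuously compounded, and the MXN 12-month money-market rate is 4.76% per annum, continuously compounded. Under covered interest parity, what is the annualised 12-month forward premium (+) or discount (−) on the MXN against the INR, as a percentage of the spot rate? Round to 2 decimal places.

+1.08%

T = 1 year.
No-arbitrage forward: 5.607 × 1.060033 / 1.0487511 = 5.6673171 INR/MXN.
(F − S)/S ÷ T = (5.6673171 − 5.607)/5.607/1 = 0.010757 → 1.08%.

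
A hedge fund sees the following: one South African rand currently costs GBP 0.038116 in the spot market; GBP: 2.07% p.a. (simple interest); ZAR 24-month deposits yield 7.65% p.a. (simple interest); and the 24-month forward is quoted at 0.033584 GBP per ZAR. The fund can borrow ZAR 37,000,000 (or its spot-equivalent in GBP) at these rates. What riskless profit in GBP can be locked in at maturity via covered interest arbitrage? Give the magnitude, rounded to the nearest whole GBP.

GBP 35,951

T = 2 years.
Keep in ZAR, deliver into the forward: 37,000,000·1.153000·0.033584 = GBP 1,432,727.02.
Swap to GBP now, deposit: 37,000,000·0.038116·1.041400 = GBP 1,468,678.09.
The quoted forward undervalues ZAR, so borrow ZAR, convert to GBP at spot, deposit the GBP at 2.07%, and buy ZAR forward at 0.033584 to cover the loan.
Profit = 1,468,678.09 − 1,432,727.02 = GBP 35,951.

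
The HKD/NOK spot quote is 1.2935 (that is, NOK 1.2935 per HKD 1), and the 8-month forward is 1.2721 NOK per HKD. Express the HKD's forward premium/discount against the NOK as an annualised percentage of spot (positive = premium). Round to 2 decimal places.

T = 8/12 years.
HKD trades forward at -1.65443% vs spot over the period.
Per annum: -0.0165443 / (8/12) = -0.024816 = -2.48%.

-2.48%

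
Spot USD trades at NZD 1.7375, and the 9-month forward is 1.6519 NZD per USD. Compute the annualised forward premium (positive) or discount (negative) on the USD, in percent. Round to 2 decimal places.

T = 9/12 years.
USD trades forward at -4.92662% vs spot over the period.
Per annum: -0.0492662 / (9/12) = -0.065688 = -6.57%.

-6.57%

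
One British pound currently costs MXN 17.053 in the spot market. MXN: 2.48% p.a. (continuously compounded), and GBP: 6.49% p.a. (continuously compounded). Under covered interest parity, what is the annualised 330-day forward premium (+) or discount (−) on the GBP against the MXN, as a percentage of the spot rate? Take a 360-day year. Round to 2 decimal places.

T = 330/360 years.
No-arbitrage forward: 17.053 × 1.0229937 / 1.0612969 = 16.437541 MXN/GBP.
Annualised premium = (F − S)/S × (1/T) = (16.437541 − 17.053)/17.053 ÷ (330/360) = -3.94%.

-3.94%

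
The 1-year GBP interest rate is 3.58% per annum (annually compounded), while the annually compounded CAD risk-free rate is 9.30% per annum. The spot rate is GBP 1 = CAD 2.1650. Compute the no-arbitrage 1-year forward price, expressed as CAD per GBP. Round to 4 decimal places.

2.2846

T = 1 year.
CAD growth factor: (1 + 0.0930)^1 = 1.093000.
Growth of 1 GBP over T: (1 + 0.0358)^1 = 1.035800.
Forward (CAD per GBP) = 2.165 × 1.093000 / 1.035800 = 2.284558.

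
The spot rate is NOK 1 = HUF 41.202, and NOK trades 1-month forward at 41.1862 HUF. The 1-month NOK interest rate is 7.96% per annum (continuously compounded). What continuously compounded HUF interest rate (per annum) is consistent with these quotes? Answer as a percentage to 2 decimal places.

7.50%

T = 1/12 years.
F/S = 41.1862/41.202 = 0.9996165 = (growth of HUF) / (growth of NOK).
The NOK side grows by e^(0.0796×1/12) = 1.0066554.
Hence g_HUF = 1.0062693.
Take logs: ln 1.0062693 / (1/12) = 0.074997, so 7.50%.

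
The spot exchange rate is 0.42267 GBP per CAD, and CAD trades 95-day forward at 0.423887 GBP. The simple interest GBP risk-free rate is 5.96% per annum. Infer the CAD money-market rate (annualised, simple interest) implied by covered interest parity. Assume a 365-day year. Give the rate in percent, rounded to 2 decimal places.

T = 95/365 years.
CIP gives F = S · g_GBP/g_CAD, so g_GBP/g_CAD = 0.423887/0.42267 = 1.0028793.
The GBP side grows by 1 + 0.0596×95/365 = 1.0155123.
Hence g_CAD = 1.0125967.
r = (1.0125967 − 1)/(95/365) = 0.048398 → 4.84%.

4.84%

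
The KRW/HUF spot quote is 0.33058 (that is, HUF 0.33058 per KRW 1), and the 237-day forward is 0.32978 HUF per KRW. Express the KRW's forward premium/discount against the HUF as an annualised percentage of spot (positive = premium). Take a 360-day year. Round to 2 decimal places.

-0.37%

T = 237/360 years.
(F − S)/S = (0.32978 − 0.33058)/0.33058 = -0.0024200.
Annualise by dividing by T: -0.0024200 / (237/360) = -0.003676 → -0.37%.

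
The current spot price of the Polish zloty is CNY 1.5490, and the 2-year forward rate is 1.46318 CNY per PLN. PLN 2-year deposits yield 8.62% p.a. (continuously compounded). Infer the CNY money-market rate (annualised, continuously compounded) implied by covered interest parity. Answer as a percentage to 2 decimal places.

T = 2 years.
CIP gives F = S · g_CNY/g_PLN, so g_CNY/g_PLN = 1.46318/1.549 = 0.9445965.
PLN growth factor: e^(0.0862×2) = 1.188153.
So the CNY growth factor = 1.1223252.
r = ln(1.1223252)/2 = 0.057701 → 5.77%.

5.77%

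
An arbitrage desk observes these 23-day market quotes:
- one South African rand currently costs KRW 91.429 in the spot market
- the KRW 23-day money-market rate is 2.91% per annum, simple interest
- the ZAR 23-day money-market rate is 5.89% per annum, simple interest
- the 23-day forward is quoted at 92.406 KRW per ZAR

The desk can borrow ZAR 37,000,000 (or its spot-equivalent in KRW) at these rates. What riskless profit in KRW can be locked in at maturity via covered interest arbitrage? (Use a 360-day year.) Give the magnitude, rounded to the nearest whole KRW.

T = 23/360 years.
Invest the ZAR and cover forward: 37,000,000 × 1.003763055556 × 92.406 = KRW 3,431,887,969.73.
Convert at spot and invest in KRW: 37,000,000 × 91.429 × 1.001859166667 = KRW 3,389,162,324.72.
The quoted forward overvalues ZAR, so borrow KRW, buy ZAR at spot, deposit the ZAR at 5.89%, and sell the proceeds forward at 92.406.
Profit = 3,431,887,969.73 − 3,389,162,324.72 = KRW 42,725,645.

KRW 42,725,645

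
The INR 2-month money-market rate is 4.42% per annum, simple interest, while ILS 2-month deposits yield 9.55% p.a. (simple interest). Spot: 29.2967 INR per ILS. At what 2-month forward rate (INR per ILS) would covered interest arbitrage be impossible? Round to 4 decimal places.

29.0501

T = 2/12 years.
Growth of 1 INR over T: 1 + 0.0442×2/12 = 1.00736667.
ILS accumulates by 1 + 0.0955×2/12 = 1.01591667.
Forward (INR per ILS) = 29.2967 × 1.00736667 / 1.01591667 = 29.050138.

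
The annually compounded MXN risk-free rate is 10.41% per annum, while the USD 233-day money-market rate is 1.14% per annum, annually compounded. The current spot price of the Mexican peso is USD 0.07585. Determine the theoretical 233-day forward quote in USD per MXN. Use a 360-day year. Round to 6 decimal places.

T = 233/360 years.
USD growth factor: (1 + 0.0114)^(233/360) = 1.0073636.
Growth of 1 MXN over T: (1 + 0.1041)^(233/360) = 1.0661934.
So F = 0.07585 × 1.0073636 / 1.0661934 = 0.07166479 (USD/MXN).

0.071665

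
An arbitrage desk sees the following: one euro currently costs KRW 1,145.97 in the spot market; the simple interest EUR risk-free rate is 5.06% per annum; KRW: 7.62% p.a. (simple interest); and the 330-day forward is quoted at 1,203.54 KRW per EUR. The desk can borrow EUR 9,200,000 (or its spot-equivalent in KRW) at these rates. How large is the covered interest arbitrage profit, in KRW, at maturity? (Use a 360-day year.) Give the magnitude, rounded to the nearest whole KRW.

T = 330/360 years.
Invest the EUR and cover forward: 9,200,000 × 1.046383333333 × 1203.54 = KRW 11,586,150,612.40.
Convert at spot and invest in KRW: 9,200,000 × 1145.97 × 1.069850 = KRW 11,279,347,241.40.
The quoted forward overvalues EUR, so borrow KRW, buy EUR at spot, deposit the EUR at 5.06%, and sell the proceeds forward at 1,203.54.
The gap between the two covered legs is KRW 306,803,371.

KRW 306,803,371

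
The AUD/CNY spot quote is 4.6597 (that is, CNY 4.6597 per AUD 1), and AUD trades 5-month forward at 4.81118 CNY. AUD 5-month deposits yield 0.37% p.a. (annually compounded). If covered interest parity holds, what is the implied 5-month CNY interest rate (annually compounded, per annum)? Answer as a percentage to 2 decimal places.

8.38%

T = 5/12 years.
F/S = 4.81118/4.6597 = 1.0325085 = (growth of CNY) / (growth of AUD).
AUD growth factor: (1 + 0.0037)^(5/12) = 1.001540.
Hence g_CNY = 1.0340986.
Annualise: 1.0340986^(12/5) − 1 = 0.083799 = 8.38%.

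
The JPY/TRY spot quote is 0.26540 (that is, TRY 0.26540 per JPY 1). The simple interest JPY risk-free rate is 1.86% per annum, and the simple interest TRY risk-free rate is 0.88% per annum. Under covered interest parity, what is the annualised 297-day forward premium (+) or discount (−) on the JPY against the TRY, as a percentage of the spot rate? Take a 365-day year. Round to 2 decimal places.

T = 297/365 years.
CIP forward (TRY per JPY) = 0.2654 × 1.0071605/1.0151348 = 0.26331517.
Annualised premium = (F − S)/S × (1/T) = (0.26331517 − 0.2654)/0.2654 ÷ (297/365) = -0.97%.

-0.97%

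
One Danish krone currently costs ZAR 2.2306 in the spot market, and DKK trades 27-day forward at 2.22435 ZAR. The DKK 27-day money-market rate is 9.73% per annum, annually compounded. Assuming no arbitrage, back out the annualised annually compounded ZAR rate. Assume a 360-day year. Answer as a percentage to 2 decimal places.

5.70%

T = 27/360 years.
F/S = 2.22435/2.2306 = 0.9971981 = (growth of ZAR) / (growth of DKK).
DKK growth factor: (1 + 0.0973)^(27/360) = 1.0069883.
That pins the ZAR growth at 1.0041668.
Annualise: 1.0041668^(360/27) − 1 = 0.057008 = 5.70%.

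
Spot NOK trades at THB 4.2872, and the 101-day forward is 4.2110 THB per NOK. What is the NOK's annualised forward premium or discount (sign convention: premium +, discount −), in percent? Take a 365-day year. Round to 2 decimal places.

-6.42%

T = 101/365 years.
NOK trades forward at -1.77738% vs spot over the period.
Annualise by dividing by T: -0.0177738 / (101/365) = -0.064232 → -6.42%.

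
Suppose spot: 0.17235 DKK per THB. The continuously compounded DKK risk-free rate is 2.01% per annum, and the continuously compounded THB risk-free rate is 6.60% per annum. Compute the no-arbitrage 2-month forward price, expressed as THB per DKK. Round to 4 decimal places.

T = 2/12 years.
DKK growth factor: e^(0.0201×2/12) = 1.0033556.
THB growth factor: e^(0.0660×2/12) = 1.0110607.
So F = 0.17235 × 1.0033556 / 1.0110607 = 0.1710366 (DKK/THB).
Quoted the other way: 1/0.1710366 = 5.8467 THB per DKK.

5.8467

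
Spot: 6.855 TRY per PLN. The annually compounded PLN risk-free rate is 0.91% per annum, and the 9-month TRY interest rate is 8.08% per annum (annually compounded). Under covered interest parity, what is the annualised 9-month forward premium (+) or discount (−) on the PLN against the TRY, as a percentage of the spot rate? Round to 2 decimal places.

+7.04%

T = 9/12 years.
CIP forward (TRY per PLN) = 6.855 × 1.0600077/1.0068173 = 7.217151.
Annualised premium = (F − S)/S × (1/T) = (7.217151 − 6.855)/6.855 ÷ (9/12) = 7.04%.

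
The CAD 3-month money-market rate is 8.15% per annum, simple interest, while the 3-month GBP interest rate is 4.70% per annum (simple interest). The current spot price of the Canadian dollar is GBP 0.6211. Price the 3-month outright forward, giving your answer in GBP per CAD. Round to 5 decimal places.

T = 3/12 years.
GBP growth factor: 1 + 0.0470×3/12 = 1.011750.
Growth of 1 CAD over T: 1 + 0.0815×3/12 = 1.020375.
Forward (GBP per CAD) = 0.6211 × 1.011750 / 1.020375 = 0.6158500.

0.61585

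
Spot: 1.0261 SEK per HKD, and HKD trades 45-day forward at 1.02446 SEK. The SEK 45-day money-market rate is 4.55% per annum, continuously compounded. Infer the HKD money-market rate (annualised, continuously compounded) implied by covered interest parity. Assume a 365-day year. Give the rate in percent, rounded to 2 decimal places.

5.85%

T = 45/365 years.
By CIP, F/S equals the SEK-to-HKD growth ratio: 1.02446/1.0261 = 0.9984017.
The SEK side grows by e^(0.0455×45/365) = 1.0056254.
That pins the HKD growth at 1.0072353.
r = ln(1.0072353)/(45/365) = 0.058475 → 5.85%.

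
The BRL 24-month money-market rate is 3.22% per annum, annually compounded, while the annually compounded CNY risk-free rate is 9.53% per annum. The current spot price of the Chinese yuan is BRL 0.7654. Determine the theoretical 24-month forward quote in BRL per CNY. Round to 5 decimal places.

0.67975

T = 2 years.
BRL accumulates by (1 + 0.0322)^2 = 1.0654368.
Growth of 1 CNY over T: (1 + 0.0953)^2 = 1.1996821.
Forward (BRL per CNY) = 0.7654 × 1.0654368 / 1.1996821 = 0.6797512.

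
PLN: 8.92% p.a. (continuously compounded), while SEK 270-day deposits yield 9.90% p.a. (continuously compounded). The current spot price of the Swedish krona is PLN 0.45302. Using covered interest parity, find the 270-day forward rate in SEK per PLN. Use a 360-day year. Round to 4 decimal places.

T = 270/360 years.
PLN accumulates by e^(0.0892×270/360) = 1.0691886.
SEK accumulates by e^(0.0990×270/360) = 1.077076.
So F = 0.45302 × 1.0691886 / 1.077076 = 0.4497025 (PLN/SEK).
Invert for SEK per PLN: 1 / 0.4497025 = 2.2237.

2.2237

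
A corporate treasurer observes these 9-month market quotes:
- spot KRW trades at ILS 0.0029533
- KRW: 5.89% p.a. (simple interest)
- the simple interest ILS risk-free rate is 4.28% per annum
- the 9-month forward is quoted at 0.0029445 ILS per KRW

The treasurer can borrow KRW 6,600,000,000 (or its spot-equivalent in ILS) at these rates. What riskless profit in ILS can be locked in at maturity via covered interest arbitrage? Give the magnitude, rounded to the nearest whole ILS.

ILS 174,718

T = 9/12 years.
Keep in KRW, deliver into the forward: 6,600,000,000·1.044175·0.0029445 = ILS 20,292,183.70.
Swap to ILS now, deposit: 6,600,000,000·0.0029533·1.032100 = ILS 20,117,466.14.
The quoted forward overvalues KRW, so borrow ILS, buy KRW at spot, deposit the KRW at 5.89%, and sell the proceeds forward at 0.0029445.
Profit = 20,292,183.70 − 20,117,466.14 = ILS 174,718.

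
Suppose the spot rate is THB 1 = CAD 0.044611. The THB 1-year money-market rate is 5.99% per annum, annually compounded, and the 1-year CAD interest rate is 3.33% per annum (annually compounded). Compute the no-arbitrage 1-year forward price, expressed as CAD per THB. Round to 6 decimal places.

0.043491

T = 1 year.
Growth of 1 CAD over T: (1 + 0.0333)^1 = 1.033300.
THB accumulates by (1 + 0.0599)^1 = 1.059900.
CIP: F = S · (grow CAD)/(grow THB) = 0.044611 × 1.033300/1.059900 = 0.04349141 CAD per THB.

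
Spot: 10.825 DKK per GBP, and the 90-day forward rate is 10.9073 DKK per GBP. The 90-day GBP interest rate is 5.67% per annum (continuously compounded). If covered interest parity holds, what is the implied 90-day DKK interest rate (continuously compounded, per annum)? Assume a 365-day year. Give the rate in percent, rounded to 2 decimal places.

T = 90/365 years.
CIP gives F = S · g_DKK/g_GBP, so g_DKK/g_GBP = 10.9073/10.825 = 1.0076028.
The GBP side grows by e^(0.0567×90/365) = 1.014079.
That pins the DKK growth at 1.0217888.
r = ln(1.0217888)/(90/365) = 0.087417 → 8.74%.

8.74%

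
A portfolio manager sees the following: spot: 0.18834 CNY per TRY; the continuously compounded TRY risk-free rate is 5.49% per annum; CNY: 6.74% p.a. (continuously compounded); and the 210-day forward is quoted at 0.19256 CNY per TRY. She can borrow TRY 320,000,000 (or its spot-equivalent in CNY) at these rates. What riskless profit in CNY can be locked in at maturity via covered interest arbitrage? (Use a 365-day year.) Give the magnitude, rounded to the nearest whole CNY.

T = 210/365 years.
Route A — deposit TRY, sell forward: 320,000,000 × 1.0320904426 × 0.19256 = CNY 63,596,587.40.
Route B — convert at spot, deposit CNY: 320,000,000 × 0.18834 × 1.0395397657 = CNY 62,651,814.23.
The quoted forward overvalues TRY, so borrow CNY, buy TRY at spot, deposit the TRY at 5.49%, and sell the proceeds forward at 0.19256.
The gap between the two covered legs is CNY 944,773.

CNY 944,773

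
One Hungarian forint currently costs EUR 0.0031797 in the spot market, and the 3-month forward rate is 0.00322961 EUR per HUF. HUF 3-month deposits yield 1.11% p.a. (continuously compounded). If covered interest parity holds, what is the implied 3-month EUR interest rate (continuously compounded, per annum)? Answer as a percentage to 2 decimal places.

7.34%

T = 3/12 years.
F/S = 0.00322961/0.0031797 = 1.0156964 = (growth of EUR) / (growth of HUF).
HUF growth factor: e^(0.0111×3/12) = 1.0027789.
Hence g_EUR = 1.0185189.
Take logs: ln 1.0185189 / (3/12) = 0.073398, so 7.34%.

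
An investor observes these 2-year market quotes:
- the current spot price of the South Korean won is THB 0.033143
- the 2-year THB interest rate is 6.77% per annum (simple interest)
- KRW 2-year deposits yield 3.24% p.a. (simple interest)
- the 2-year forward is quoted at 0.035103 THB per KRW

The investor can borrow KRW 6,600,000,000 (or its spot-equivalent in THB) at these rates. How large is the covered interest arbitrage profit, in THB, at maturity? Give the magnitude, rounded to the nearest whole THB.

T = 2 years.
Keep in KRW, deliver into the forward: 6,600,000,000·1.064800·0.035103 = THB 246,692,651.04.
Swap to THB now, deposit: 6,600,000,000·0.033143·1.135400 = THB 248,361,710.52.
The quoted forward undervalues KRW, so borrow KRW, convert to THB at spot, deposit the THB at 6.77%, and buy KRW forward at 0.035103 to cover the loan.
Arbitrage profit = |246,692,651.04 − 248,361,710.52| = THB 1,669,059.

THB 1,669,059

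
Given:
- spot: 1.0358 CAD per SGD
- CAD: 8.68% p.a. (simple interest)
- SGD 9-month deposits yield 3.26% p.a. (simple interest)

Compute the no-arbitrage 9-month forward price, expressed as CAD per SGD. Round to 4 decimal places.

1.0769

T = 9/12 years.
CAD accumulates by 1 + 0.0868×9/12 = 1.065100.
SGD accumulates by 1 + 0.0326×9/12 = 1.024450.
CIP: F = S · (grow CAD)/(grow SGD) = 1.0358 × 1.065100/1.024450 = 1.076900 CAD per SGD.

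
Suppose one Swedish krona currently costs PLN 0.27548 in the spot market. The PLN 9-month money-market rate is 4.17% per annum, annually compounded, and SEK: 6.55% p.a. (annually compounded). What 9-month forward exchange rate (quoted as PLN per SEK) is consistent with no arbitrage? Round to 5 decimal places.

T = 9/12 years.
PLN growth factor: (1 + 0.0417)^(9/12) = 1.0311147.
SEK growth factor: (1 + 0.0655)^(9/12) = 1.0487334.
So F = 0.27548 × 1.0311147 / 1.0487334 = 0.2708519 (PLN/SEK).

0.27085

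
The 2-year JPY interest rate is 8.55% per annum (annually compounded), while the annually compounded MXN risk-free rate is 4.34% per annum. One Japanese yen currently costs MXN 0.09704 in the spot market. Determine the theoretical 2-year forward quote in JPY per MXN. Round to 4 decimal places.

T = 2 years.
MXN growth factor: (1 + 0.0434)^2 = 1.08868356.
Growth of 1 JPY over T: (1 + 0.0855)^2 = 1.17831025.
Forward (MXN per JPY) = 0.09704 × 1.08868356 / 1.17831025 = 0.089658774.
Quoted the other way: 1/0.089658774 = 11.1534 JPY per MXN.

11.1534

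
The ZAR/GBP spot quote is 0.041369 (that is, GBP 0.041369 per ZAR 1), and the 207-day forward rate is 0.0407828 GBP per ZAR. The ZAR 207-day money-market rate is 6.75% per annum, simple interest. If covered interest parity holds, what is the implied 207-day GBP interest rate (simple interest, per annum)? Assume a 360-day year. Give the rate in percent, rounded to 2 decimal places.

4.19%

T = 207/360 years.
By CIP, F/S equals the GBP-to-ZAR growth ratio: 0.0407828/0.041369 = 0.9858300.
ZAR growth factor: 1 + 0.0675×207/360 = 1.0388125.
Hence g_GBP = 1.0240925.
r = (1.0240925 − 1)/(207/360) = 0.041900 → 4.19%.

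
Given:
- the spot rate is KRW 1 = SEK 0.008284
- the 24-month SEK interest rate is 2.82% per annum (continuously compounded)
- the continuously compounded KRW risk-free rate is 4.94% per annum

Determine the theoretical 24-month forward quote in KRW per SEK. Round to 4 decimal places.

T = 2 years.
SEK growth factor: e^(0.0282×2) = 1.058020807.
KRW growth factor: e^(0.0494×2) = 1.103845508.
Forward (SEK per KRW) = 0.008284 × 1.058020807 / 1.103845508 = 0.00794010059.
Quoted the other way: 1/0.00794010059 = 125.9430 KRW per SEK.

125.9430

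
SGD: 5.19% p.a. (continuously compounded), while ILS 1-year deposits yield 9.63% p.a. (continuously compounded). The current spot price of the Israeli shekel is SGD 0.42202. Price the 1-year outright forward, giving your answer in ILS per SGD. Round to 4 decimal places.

2.4771

T = 1 year.
SGD growth factor: e^(0.0519×1) = 1.0532704.
Growth of 1 ILS over T: e^(0.0963×1) = 1.1010893.
CIP: F = S · (grow SGD)/(grow ILS) = 0.42202 × 1.0532704/1.1010893 = 0.4036922 SGD per ILS.
Invert for ILS per SGD: 1 / 0.4036922 = 2.4771.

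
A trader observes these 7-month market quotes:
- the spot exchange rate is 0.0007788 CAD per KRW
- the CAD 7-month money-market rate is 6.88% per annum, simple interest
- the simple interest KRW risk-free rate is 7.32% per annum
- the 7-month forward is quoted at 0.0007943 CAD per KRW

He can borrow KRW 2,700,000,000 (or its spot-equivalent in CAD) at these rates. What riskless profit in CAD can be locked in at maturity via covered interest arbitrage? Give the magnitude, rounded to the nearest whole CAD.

T = 7/12 years.
Route A — deposit KRW, sell forward: 2,700,000,000 × 1.042700 × 0.0007943 = CAD 2,236,184.85.
Route B — convert at spot, deposit CAD: 2,700,000,000 × 0.0007788 × 1.040133333 = CAD 2,187,150.77.
The quoted forward overvalues KRW, so borrow CAD, buy KRW at spot, deposit the KRW at 7.32%, and sell the proceeds forward at 0.0007943.
The gap between the two covered legs is CAD 49,034.

CAD 49,034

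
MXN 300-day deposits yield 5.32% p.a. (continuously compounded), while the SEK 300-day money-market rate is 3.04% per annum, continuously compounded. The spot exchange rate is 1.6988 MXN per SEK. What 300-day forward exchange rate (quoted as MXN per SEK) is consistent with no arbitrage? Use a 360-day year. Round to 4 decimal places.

1.7314

T = 300/360 years.
MXN accumulates by e^(0.0532×300/360) = 1.0453307.
SEK accumulates by e^(0.0304×300/360) = 1.0256569.
So F = 1.6988 × 1.0453307 / 1.0256569 = 1.731386 (MXN/SEK).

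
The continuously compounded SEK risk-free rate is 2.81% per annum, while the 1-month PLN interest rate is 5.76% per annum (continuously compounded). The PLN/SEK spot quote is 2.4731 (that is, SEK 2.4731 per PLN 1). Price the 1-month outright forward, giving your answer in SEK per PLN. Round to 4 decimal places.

T = 1/12 years.
SEK accumulates by e^(0.0281×1/12) = 1.0023444.
Growth of 1 PLN over T: e^(0.0576×1/12) = 1.0048115.
Forward (SEK per PLN) = 2.4731 × 1.0023444 / 1.0048115 = 2.467028.

2.4670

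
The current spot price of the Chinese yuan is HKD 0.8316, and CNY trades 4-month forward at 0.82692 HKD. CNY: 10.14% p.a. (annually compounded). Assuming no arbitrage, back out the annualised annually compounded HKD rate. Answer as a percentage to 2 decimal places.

8.29%

T = 4/12 years.
By CIP, F/S equals the HKD-to-CNY growth ratio: 0.82692/0.8316 = 0.9943723.
The CNY side grows by (1 + 0.1014)^(4/12) = 1.0327179.
Hence g_HKD = 1.0269061.
r = 1.0269061^(12/4) − 1 = 0.082910 → 8.29%.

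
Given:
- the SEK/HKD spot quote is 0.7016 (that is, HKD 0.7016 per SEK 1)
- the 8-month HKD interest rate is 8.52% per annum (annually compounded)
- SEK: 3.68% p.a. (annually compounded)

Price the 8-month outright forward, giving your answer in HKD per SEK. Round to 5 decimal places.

0.72327

T = 8/12 years.
HKD growth factor: (1 + 0.0852)^(8/12) = 1.0560225.
SEK accumulates by (1 + 0.0368)^(8/12) = 1.0243853.
CIP: F = S · (grow HKD)/(grow SEK) = 0.7016 × 1.0560225/1.0243853 = 0.7232683 HKD per SEK.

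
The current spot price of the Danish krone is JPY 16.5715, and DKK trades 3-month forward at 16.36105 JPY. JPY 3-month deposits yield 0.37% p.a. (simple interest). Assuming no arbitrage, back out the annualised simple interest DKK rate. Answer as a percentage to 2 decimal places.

5.52%

T = 3/12 years.
F/S = 16.36105/16.5715 = 0.9873005 = (growth of JPY) / (growth of DKK).
JPY growth factor: 1 + 0.0037×3/12 = 1.000925.
That pins the DKK growth at 1.0137997.
r = (1.0137997 − 1)/(3/12) = 0.055199 → 5.52%.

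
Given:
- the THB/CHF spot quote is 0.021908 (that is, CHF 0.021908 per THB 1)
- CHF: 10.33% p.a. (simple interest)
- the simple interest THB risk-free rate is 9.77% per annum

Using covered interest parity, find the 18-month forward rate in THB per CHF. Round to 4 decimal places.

45.3134

T = 18/12 years.
CHF growth factor: 1 + 0.1033×18/12 = 1.154950.
THB accumulates by 1 + 0.0977×18/12 = 1.146550.
CIP: F = S · (grow CHF)/(grow THB) = 0.021908 × 1.154950/1.146550 = 0.022068505 CHF per THB.
Quoted the other way: 1/0.022068505 = 45.3134 THB per CHF.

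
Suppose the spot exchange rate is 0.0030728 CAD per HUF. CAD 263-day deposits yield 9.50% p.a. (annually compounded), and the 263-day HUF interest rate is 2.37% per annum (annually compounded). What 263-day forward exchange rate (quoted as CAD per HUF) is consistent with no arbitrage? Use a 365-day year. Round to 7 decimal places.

T = 263/365 years.
CAD growth factor: (1 + 0.0950)^(263/365) = 1.0675784.
Growth of 1 HUF over T: (1 + 0.0237)^(263/365) = 1.017021.
Forward (CAD per HUF) = 0.0030728 × 1.0675784 / 1.017021 = 0.003225553.

0.0032256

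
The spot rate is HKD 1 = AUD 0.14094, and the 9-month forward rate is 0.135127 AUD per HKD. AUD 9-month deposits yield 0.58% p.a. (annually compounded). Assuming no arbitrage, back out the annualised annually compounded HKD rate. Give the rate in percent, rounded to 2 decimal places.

T = 9/12 years.
By CIP, F/S equals the AUD-to-HKD growth ratio: 0.135127/0.14094 = 0.9587555.
The AUD side grows by (1 + 0.0058)^(9/12) = 1.0043469.
So the HKD growth factor = 1.0475527.
r = 1.0475527^(12/9) − 1 = 0.063901 → 6.39%.

6.39%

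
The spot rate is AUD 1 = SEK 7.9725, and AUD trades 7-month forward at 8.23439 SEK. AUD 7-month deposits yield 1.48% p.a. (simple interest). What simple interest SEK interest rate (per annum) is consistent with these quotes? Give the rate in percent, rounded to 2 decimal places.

T = 7/12 years.
F/S = 8.23439/7.9725 = 1.0328492 = (growth of SEK) / (growth of AUD).
AUD growth factor: 1 + 0.0148×7/12 = 1.0086333.
That pins the SEK growth at 1.0417661.
(1.0417661 − 1)/T = 0.071599, i.e. 7.16%.

7.16%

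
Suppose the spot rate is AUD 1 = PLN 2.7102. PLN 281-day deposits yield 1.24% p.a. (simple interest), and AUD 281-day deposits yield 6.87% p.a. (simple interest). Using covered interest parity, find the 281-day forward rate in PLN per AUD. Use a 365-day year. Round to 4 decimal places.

T = 281/365 years.
PLN accumulates by 1 + 0.0124×281/365 = 1.0095463.
Growth of 1 AUD over T: 1 + 0.0687×281/365 = 1.0528896.
Forward (PLN per AUD) = 2.7102 × 1.0095463 / 1.0528896 = 2.598632.

2.5986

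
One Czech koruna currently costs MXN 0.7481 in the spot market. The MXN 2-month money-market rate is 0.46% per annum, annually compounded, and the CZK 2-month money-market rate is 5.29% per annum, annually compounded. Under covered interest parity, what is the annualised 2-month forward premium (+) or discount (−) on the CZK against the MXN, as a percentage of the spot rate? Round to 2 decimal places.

T = 2/12 years.
No-arbitrage forward: 0.7481 × 1.0007652 / 1.0086284 = 0.7422679 MXN/CZK.
Annualised premium = (F − S)/S × (1/T) = (0.7422679 − 0.7481)/0.7481 ÷ (2/12) = -4.68%.

-4.68%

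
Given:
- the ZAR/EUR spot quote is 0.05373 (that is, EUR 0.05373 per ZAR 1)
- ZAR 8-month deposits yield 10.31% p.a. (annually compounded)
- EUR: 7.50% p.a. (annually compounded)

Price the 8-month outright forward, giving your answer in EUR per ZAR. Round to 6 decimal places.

T = 8/12 years.
EUR accumulates by (1 + 0.0750)^(8/12) = 1.049395.
ZAR accumulates by (1 + 0.1031)^(8/12) = 1.0676033.
So F = 0.05373 × 1.049395 / 1.0676033 = 0.05281362 (EUR/ZAR).

0.052814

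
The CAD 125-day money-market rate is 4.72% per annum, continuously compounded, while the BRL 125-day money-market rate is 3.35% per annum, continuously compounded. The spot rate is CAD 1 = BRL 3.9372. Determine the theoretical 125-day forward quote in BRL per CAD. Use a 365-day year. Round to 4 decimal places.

T = 125/365 years.
BRL accumulates by e^(0.0335×125/365) = 1.0115387.
CAD accumulates by e^(0.0472×125/365) = 1.0162957.
So F = 3.9372 × 1.0115387 / 1.0162957 = 3.918771 (BRL/CAD).

3.9188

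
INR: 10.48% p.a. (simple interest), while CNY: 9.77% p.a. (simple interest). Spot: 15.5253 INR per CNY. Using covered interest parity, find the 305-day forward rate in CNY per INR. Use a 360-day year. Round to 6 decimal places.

0.064055

T = 305/360 years.
INR growth factor: 1 + 0.1048×305/360 = 1.0887889.
CNY growth factor: 1 + 0.0977×305/360 = 1.0827736.
Forward (INR per CNY) = 15.5253 × 1.0887889 / 1.0827736 = 15.61155.
Quoted the other way: 1/15.61155 = 0.064055 CNY per INR.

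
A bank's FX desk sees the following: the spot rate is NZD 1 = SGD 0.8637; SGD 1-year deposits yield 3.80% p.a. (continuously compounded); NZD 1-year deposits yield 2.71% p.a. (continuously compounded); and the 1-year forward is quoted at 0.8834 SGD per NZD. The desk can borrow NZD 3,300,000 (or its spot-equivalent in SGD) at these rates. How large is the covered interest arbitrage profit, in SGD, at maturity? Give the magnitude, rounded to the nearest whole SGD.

SGD 34,701

T = 1 year.
Route A — deposit NZD, sell forward: 3,300,000 × 1.027470545 × 0.8834 = SGD 2,995,302.68.
Route B — convert at spot, deposit SGD: 3,300,000 × 0.8637 × 1.038731233 = SGD 2,960,602.15.
The quoted forward overvalues NZD, so borrow SGD, buy NZD at spot, deposit the NZD at 2.71%, and sell the proceeds forward at 0.8834.
Profit = 2,995,302.68 − 2,960,602.15 = SGD 34,701.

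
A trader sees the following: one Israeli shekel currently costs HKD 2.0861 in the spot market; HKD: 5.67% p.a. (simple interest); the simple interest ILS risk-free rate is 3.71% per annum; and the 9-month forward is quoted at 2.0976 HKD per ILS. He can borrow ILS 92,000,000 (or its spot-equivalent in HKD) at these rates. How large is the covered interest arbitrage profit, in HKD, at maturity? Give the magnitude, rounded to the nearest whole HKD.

T = 9/12 years.
Invest the ILS and cover forward: 92,000,000 × 1.027825 × 2.0976 = HKD 198,348,846.24.
Convert at spot and invest in HKD: 92,000,000 × 2.0861 × 1.042525 = HKD 200,082,649.03.
The quoted forward undervalues ILS, so borrow ILS, convert to HKD at spot, deposit the HKD at 5.67%, and buy ILS forward at 2.0976 to cover the loan.
The gap between the two covered legs is HKD 1,733,803.

HKD 1,733,803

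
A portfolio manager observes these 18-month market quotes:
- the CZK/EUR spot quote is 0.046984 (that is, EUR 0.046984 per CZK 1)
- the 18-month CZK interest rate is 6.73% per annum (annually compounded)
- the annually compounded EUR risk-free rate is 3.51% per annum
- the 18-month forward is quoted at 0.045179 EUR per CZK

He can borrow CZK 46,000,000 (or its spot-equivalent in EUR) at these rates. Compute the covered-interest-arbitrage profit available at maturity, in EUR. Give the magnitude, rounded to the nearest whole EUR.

EUR 15,476

T = 18/12 years.
Route A — deposit CZK, sell forward: 46,000,000 × 1.102629898 × 0.045179 = EUR 2,291,522.94.
Route B — convert at spot, deposit EUR: 46,000,000 × 0.046984 × 1.053109336 = EUR 2,276,047.30.
The quoted forward overvalues CZK, so borrow EUR, buy CZK at spot, deposit the CZK at 6.73%, and sell the proceeds forward at 0.045179.
Arbitrage profit = |2,291,522.94 − 2,276,047.30| = EUR 15,476.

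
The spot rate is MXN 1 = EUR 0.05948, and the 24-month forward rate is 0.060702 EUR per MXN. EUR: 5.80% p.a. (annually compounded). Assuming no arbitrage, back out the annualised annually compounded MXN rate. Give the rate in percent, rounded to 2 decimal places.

4.73%

T = 2 years.
By CIP, F/S equals the EUR-to-MXN growth ratio: 0.060702/0.05948 = 1.0205447.
EUR growth factor: (1 + 0.0580)^2 = 1.119364.
So the MXN growth factor = 1.096830.
Annualise: 1.096830^(1/2) − 1 = 0.047297 = 4.73%.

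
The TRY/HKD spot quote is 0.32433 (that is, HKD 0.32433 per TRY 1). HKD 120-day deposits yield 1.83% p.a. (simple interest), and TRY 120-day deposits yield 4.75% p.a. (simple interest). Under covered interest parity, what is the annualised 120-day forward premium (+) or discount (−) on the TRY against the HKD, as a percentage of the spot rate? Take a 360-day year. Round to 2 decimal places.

T = 120/360 years.
F = S · g_HKD/g_TRY = 0.32433 × 1.006100/1.0158333 = 0.32122240.
(F − S)/S ÷ T = (0.32122240 − 0.32433)/0.32433/(120/360) = -0.028745 → -2.87%.

-2.87%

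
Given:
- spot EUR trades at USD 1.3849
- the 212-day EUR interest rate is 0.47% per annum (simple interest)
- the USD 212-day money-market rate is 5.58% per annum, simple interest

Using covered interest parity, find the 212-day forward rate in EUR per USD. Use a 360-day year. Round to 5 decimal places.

0.70104

T = 212/360 years.
USD accumulates by 1 + 0.0558×212/360 = 1.032860.
Growth of 1 EUR over T: 1 + 0.0047×212/360 = 1.0027678.
CIP: F = S · (grow USD)/(grow EUR) = 1.3849 × 1.032860/1.0027678 = 1.426460 USD per EUR.
Invert for EUR per USD: 1 / 1.426460 = 0.70104.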